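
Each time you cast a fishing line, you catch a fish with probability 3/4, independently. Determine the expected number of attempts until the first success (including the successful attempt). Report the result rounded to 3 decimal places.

1.333

For a geometric distribution, E[trials] = 1/p = 1/(3/4) = 4/3.
≈ 1.333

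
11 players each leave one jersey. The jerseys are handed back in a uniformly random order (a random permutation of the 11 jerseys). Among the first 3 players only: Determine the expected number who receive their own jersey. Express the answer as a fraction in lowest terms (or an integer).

Let Xᵢ = 1 if person i gets their own jersey. For each i, P(Xᵢ=1) = 1/11.
By linearity of expectation, E[X₁+…+X_3] = 3·(1/11) = 3/11.

3/11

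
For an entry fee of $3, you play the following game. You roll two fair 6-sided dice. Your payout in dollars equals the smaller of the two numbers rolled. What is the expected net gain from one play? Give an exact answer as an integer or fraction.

Distribution of the smaller of the two numbers rolled: 1 w.p. 11/36, 2 w.p. 1/4, 3 w.p. 7/36, 4 w.p. 5/36, 5 w.p. 1/12, 6 w.p. 1/36
E[payout] = (11/36)·1 + (1/4)·2 + (7/36)·3 + (5/36)·4 + (1/12)·5 + (1/36)·6 = 91/36
Expected profit = 91/36 − 3 = -17/36

-17/36 dollars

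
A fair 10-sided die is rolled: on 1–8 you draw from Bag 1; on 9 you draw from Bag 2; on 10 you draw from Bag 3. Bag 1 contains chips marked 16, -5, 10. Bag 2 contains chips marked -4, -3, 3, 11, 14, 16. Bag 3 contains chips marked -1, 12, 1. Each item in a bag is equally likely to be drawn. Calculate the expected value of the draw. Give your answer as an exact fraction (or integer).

E[X | Bag 1] = (16 − 5 + 10)/3 = 7
E[X | Bag 2] = (-4 − 3 + 3 + 11 + 14 + 16)/6 = 37/6
E[X | Bag 3] = (-1 + 12 + 1)/3 = 4
E[X] = (4/5)·7 + (1/10)·37/6 + (1/10)·4 = 397/60

397/60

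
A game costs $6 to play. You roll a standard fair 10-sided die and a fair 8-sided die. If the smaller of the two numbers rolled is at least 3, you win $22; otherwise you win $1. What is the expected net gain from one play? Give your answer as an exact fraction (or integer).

38/5 dollars

E[payout] = (2/5)·1 + (3/5)·22 = 68/5
Expected profit = 68/5 − 6 = 38/5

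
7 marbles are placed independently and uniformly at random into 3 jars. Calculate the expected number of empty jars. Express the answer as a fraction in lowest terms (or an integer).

128/729

Let Xⱼ=1 if jar j is empty. P(Xⱼ=1) = ((3-1)/3)^7 = 128/2187.
By linearity, E[#empty] = 3·128/2187 = 128/729.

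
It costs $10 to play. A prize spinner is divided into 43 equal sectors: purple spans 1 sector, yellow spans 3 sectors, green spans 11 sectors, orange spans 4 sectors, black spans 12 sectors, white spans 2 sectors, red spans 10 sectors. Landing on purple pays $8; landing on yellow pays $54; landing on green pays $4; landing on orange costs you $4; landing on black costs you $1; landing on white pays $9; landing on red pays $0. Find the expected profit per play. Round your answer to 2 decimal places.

E[payout] = (1/43)·8 + (3/43)·54 + (11/43)·4 + (4/43)·(-4) + (12/43)·(-1) + (2/43)·9 + (10/43)·0 = 204/43
Expected profit = 204/43 − 10 = -226/43 ≈ -$5.26

-$5.26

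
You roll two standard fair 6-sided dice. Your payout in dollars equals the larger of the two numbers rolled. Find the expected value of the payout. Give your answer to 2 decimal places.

$4.47

Distribution of the larger of the two numbers rolled: 1 w.p. 1/36, 2 w.p. 1/12, 3 w.p. 5/36, 4 w.p. 7/36, 5 w.p. 1/4, 6 w.p. 11/36
E[payout] = (1/36)·1 + (1/12)·2 + (5/36)·3 + (7/36)·4 + (1/4)·5 + (11/36)·6 = 161/36
≈ $4.47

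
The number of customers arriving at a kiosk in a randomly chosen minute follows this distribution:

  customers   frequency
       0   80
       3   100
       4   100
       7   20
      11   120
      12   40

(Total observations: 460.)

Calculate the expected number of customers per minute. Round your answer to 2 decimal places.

Total = 460, so P(customers=0) = 80/460, etc.
E[X] = (4/23)·0 + (5/23)·3 + (5/23)·4 + (1/23)·7 + (6/23)·11 + (2/23)·12
     = 132/23 ≈ 5.74

5.74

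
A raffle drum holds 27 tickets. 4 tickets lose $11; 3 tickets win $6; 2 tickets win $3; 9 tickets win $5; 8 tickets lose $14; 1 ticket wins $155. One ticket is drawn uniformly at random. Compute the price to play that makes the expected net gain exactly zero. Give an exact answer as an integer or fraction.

E[payout] = (4/27)·(-11) + (3/27)·6 + (2/27)·3 + (9/27)·5 + (8/27)·(-14) + (1/27)·155 = 68/27
Fair fee = E[payout] = 68/27

68/27 dollars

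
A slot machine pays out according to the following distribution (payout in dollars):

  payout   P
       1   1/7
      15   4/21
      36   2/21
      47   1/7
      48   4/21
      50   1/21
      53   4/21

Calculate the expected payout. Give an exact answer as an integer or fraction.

730/21 dollars

E[X] = (1/7)·1 + (4/21)·15 + (2/21)·36 + (1/7)·47 + (4/21)·48 + (1/21)·50 + (4/21)·53
     = 730/21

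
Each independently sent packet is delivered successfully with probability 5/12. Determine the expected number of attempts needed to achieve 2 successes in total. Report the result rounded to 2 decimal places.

By linearity (sum of 2 independent geometric waits), E[trials] = 2/p = 2/(5/12) = 24/5.
≈ 4.80

4.80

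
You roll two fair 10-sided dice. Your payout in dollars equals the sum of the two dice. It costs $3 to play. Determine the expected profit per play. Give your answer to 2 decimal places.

$8.00

Distribution of the sum of the two dice: 2 w.p. 1/100, 3 w.p. 1/50, 4 w.p. 3/100, 5 w.p. 1/25, 6 w.p. 1/20, 7 w.p. 3/50, …
E[payout] = (1/100)·2 + (1/50)·3 + (3/100)·4 + (1/25)·5 + (1/20)·6 + (3/50)·7 + (7/100)·8 + (2/25)·9 + (9/100)·10 + (1/10)·11 + (9/100)·12 + (2/25)·13 + (7/100)·14 + (3/50)·15 + (1/20)·16 + (1/25)·17 + (3/100)·18 + (1/50)·19 + (1/100)·20 = 11
Expected profit = 11 − 3 = 8 ≈ $8.00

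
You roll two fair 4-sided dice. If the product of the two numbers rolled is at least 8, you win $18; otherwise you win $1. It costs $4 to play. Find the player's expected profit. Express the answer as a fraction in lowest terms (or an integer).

27/8 dollars

E[payout] = (5/8)·1 + (3/8)·18 = 59/8
Expected profit = 59/8 − 4 = 27/8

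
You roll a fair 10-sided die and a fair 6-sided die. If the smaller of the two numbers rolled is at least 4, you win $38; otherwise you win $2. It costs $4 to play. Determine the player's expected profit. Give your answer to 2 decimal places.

E[payout] = (13/20)·2 + (7/20)·38 = 73/5
Expected profit = 73/5 − 4 = 53/5 ≈ $10.60

$10.60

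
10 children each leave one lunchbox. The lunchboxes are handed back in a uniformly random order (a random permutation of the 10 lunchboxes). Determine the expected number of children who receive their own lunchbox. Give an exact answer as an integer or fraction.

Let Xᵢ = 1 if person i gets their own lunchbox. For each i, P(Xᵢ=1) = 1/10.
By linearity of expectation, E[X₁+…+X_10] = 10·(1/10) = 1.

1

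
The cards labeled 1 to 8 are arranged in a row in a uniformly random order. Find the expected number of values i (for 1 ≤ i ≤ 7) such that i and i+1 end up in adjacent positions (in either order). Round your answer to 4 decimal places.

For each i ∈ {1,…,7}, let Xᵢ = 1 if i and i+1 are adjacent. P(Xᵢ=1) = 2·(8−1)!/8! = 2/8.
By linearity, E[ΣXᵢ] = (7)·(2/8) = 7/4.
≈ 1.7500

1.7500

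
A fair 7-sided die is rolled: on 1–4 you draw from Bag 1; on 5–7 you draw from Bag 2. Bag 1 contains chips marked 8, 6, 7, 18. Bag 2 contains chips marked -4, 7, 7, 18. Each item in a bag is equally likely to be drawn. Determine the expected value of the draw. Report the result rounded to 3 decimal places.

E[X | Bag 1] = (8 + 6 + 7 + 18)/4 = 39/4
E[X | Bag 2] = (-4 + 7 + 7 + 18)/4 = 7
E[X] = (4/7)·39/4 + (3/7)·7 = 60/7 ≈ 8.571

8.571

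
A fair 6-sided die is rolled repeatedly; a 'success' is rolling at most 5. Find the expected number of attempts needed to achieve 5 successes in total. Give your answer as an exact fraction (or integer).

By linearity (sum of 5 independent geometric waits), E[trials] = 5/p = 5/(5/6) = 6.

6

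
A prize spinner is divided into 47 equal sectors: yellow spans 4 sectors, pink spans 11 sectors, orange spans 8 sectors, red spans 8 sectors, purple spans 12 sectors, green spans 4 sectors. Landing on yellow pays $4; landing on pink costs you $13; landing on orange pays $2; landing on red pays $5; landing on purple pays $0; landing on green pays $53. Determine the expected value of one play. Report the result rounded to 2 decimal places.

$3.00

E[payout] = (4/47)·4 + (11/47)·(-13) + (8/47)·2 + (8/47)·5 + (12/47)·0 + (4/47)·53 = 3
≈ $3.00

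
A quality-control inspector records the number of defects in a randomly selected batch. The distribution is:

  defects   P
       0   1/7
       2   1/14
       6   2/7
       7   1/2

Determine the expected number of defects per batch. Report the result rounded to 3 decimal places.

E[X] = (1/7)·0 + (1/14)·2 + (2/7)·6 + (1/2)·7
     = 75/14 ≈ 5.357

5.357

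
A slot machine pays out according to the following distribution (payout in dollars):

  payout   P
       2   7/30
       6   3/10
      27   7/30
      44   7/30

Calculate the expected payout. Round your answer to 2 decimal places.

$18.83

E[X] = (7/30)·2 + (3/10)·6 + (7/30)·27 + (7/30)·44
     = 113/6 ≈ 18.83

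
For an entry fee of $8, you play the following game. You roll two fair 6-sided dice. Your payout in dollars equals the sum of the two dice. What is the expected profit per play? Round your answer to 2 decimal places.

-$1.00

Distribution of the sum of the two dice: 2 w.p. 1/36, 3 w.p. 1/18, 4 w.p. 1/12, 5 w.p. 1/9, 6 w.p. 5/36, 7 w.p. 1/6, …
E[payout] = (1/36)·2 + (1/18)·3 + (1/12)·4 + (1/9)·5 + (5/36)·6 + (1/6)·7 + (5/36)·8 + (1/9)·9 + (1/12)·10 + (1/18)·11 + (1/36)·12 = 7
Expected profit = 7 − 8 = -1 ≈ -$1.00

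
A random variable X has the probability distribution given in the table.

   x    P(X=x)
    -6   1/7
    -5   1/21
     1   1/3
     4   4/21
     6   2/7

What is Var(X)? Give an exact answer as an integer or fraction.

E[X] = (1/7)·(-6) + (1/21)·(-5) + (1/3)·1 + (4/21)·4 + (2/7)·6 = 12/7
E[X²] = (1/7)·36 + (1/21)·25 + (1/3)·1 + (4/21)·16 + (2/7)·36 = 20
Var(X) = 20 − (12/7)² = 836/49

836/49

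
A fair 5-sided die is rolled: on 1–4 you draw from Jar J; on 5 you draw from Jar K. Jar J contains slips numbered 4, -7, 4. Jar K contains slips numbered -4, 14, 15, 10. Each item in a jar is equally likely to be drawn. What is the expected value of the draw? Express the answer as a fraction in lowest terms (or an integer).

E[X | Jar J] = (4 − 7 + 4)/3 = 1/3
E[X | Jar K] = (-4 + 14 + 15 + 10)/4 = 35/4
E[X] = (4/5)·1/3 + (1/5)·35/4 = 121/60

121/60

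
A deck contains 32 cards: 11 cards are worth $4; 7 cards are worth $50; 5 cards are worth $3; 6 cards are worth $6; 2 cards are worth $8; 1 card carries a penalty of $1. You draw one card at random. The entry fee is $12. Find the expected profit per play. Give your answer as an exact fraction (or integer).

19/8 dollars

E[payout] = (11/32)·4 + (7/32)·50 + (5/32)·3 + (6/32)·6 + (2/32)·8 + (1/32)·(-1) = 115/8
Expected profit = 115/8 − 12 = 19/8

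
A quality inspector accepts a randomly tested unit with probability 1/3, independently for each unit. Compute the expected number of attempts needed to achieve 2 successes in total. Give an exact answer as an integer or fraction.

By linearity (sum of 2 independent geometric waits), E[trials] = 2/p = 2/(1/3) = 6.

6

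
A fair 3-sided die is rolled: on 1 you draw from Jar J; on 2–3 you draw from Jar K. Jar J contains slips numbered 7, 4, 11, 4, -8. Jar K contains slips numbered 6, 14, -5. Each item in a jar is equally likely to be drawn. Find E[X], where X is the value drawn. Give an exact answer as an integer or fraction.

68/15

E[X | Jar J] = (7 + 4 + 11 + 4 − 8)/5 = 18/5
E[X | Jar K] = (6 + 14 − 5)/3 = 5
E[X] = (1/3)·18/5 + (2/3)·5 = 68/15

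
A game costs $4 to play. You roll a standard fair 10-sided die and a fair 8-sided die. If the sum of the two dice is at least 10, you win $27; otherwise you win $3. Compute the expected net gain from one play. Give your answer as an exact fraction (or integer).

E[payout] = (9/20)·3 + (11/20)·27 = 81/5
Expected profit = 81/5 − 4 = 61/5

61/5 dollars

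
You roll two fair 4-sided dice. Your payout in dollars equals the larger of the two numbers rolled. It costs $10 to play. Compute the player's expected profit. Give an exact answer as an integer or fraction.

-55/8 dollars

Distribution of the larger of the two numbers rolled: 1 w.p. 1/16, 2 w.p. 3/16, 3 w.p. 5/16, 4 w.p. 7/16
E[payout] = (1/16)·1 + (3/16)·2 + (5/16)·3 + (7/16)·4 = 25/8
Expected profit = 25/8 − 10 = -55/8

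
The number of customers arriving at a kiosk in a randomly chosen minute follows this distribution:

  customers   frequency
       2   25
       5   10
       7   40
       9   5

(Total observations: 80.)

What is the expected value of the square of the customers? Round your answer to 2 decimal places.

Total = 80, so P(customers=2) = 25/80, etc.
E[X²] = (5/16)·4 + (1/8)·25 + (1/2)·49 + (1/16)·81
     = 543/16 ≈ 33.94

33.94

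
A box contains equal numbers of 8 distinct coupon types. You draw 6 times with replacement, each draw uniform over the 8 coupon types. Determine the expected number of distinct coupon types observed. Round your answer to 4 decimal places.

4.4096

Let Xⱼ=1 if type j appears at least once. P(Xⱼ=1) = 1 − ((8−1)/8)^6 = 144495/262144.
E[#distinct] = 8·144495/262144 = 144495/32768.
≈ 4.4096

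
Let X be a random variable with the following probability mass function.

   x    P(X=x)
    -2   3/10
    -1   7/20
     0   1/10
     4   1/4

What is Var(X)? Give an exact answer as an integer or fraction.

2219/400

E[X] = (3/10)·(-2) + (7/20)·(-1) + (1/10)·0 + (1/4)·4 = 1/20
E[X²] = (3/10)·4 + (7/20)·1 + (1/10)·0 + (1/4)·16 = 111/20
Var(X) = 111/20 − (1/20)² = 2219/400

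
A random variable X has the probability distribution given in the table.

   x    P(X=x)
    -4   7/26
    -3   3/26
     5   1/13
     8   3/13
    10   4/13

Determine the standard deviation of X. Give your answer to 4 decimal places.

E[X] = 101/26, E[X²] = 1373/26
Var(X) = E[X²] − (E[X])² = 1373/26 − 10201/676 = 25497/676
SD(X) = √(25497/676) ≈ 6.1415

6.1415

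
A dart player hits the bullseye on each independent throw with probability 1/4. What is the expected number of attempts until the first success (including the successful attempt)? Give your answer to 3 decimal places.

For a geometric distribution, E[trials] = 1/p = 1/(1/4) = 4.
≈ 4.000

4.000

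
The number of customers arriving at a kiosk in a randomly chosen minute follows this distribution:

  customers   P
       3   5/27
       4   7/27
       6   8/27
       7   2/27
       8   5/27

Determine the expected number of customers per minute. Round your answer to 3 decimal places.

E[X] = (5/27)·3 + (7/27)·4 + (8/27)·6 + (2/27)·7 + (5/27)·8
     = 145/27 ≈ 5.370

5.370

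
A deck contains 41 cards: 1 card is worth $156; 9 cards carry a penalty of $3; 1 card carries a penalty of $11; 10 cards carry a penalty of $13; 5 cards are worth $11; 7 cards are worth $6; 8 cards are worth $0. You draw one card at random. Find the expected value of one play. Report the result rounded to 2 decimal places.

$2.07

E[payout] = (1/41)·156 + (9/41)·(-3) + (1/41)·(-11) + (10/41)·(-13) + (5/41)·11 + (7/41)·6 + (8/41)·0 = 85/41
≈ $2.07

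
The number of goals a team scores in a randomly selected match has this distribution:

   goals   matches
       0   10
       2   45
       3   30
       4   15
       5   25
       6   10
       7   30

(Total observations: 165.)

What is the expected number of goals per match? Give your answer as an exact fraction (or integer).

127/33

Total = 165, so P(goals=0) = 10/165, etc.
E[X] = (2/33)·0 + (3/11)·2 + (2/11)·3 + (1/11)·4 + (5/33)·5 + (2/33)·6 + (2/11)·7
     = 127/33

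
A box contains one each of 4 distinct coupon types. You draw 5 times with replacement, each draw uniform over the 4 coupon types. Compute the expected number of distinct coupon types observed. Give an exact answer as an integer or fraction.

Let Xⱼ=1 if type j appears at least once. P(Xⱼ=1) = 1 − ((4−1)/4)^5 = 781/1024.
E[#distinct] = 4·781/1024 = 781/256.

781/256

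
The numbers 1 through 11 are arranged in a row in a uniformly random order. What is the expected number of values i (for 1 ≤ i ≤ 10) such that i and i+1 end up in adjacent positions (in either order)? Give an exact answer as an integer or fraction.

For each i ∈ {1,…,10}, let Xᵢ = 1 if i and i+1 are adjacent. P(Xᵢ=1) = 2·(11−1)!/11! = 2/11.
By linearity, E[ΣXᵢ] = (10)·(2/11) = 20/11.

20/11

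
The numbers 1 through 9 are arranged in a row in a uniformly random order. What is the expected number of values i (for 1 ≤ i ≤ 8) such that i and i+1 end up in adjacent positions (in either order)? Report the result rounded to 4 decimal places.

1.7778

For each i ∈ {1,…,8}, let Xᵢ = 1 if i and i+1 are adjacent. P(Xᵢ=1) = 2·(9−1)!/9! = 2/9.
By linearity, E[ΣXᵢ] = (8)·(2/9) = 16/9.
≈ 1.7778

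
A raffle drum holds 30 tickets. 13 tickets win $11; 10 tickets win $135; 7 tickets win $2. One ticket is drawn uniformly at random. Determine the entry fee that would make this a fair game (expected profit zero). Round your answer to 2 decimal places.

E[payout] = (13/30)·11 + (10/30)·135 + (7/30)·2 = 1507/30
Fair fee = E[payout] = 1507/30 ≈ $50.23

$50.23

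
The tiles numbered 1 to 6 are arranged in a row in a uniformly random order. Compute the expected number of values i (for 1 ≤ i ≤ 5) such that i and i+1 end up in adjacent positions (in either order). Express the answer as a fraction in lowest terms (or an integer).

For each i ∈ {1,…,5}, let Xᵢ = 1 if i and i+1 are adjacent. P(Xᵢ=1) = 2·(6−1)!/6! = 2/6.
By linearity, E[ΣXᵢ] = (5)·(2/6) = 5/3.

5/3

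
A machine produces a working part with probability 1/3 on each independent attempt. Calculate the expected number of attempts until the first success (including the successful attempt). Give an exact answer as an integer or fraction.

3

For a geometric distribution, E[trials] = 1/p = 1/(1/3) = 3.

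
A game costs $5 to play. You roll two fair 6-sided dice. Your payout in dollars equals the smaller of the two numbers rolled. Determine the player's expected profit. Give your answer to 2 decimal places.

-$2.47

Distribution of the smaller of the two numbers rolled: 1 w.p. 11/36, 2 w.p. 1/4, 3 w.p. 7/36, 4 w.p. 5/36, 5 w.p. 1/12, 6 w.p. 1/36
E[payout] = (11/36)·1 + (1/4)·2 + (7/36)·3 + (5/36)·4 + (1/12)·5 + (1/36)·6 = 91/36
Expected profit = 91/36 − 5 = -89/36 ≈ -$2.47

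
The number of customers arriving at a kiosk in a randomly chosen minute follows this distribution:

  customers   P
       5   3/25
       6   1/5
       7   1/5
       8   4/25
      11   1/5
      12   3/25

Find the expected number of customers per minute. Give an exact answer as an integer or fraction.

E[X] = (3/25)·5 + (1/5)·6 + (1/5)·7 + (4/25)·8 + (1/5)·11 + (3/25)·12
     = 203/25

203/25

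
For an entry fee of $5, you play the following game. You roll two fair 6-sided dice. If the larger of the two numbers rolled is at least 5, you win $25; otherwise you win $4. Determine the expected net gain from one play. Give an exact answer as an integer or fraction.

E[payout] = (4/9)·4 + (5/9)·25 = 47/3
Expected profit = 47/3 − 5 = 32/3

32/3 dollars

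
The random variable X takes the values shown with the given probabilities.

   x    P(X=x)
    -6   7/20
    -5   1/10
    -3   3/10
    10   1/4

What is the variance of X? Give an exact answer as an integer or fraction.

209/5

E[X] = (7/20)·(-6) + (1/10)·(-5) + (3/10)·(-3) + (1/4)·10 = -1
E[X²] = (7/20)·36 + (1/10)·25 + (3/10)·9 + (1/4)·100 = 214/5
Var(X) = 214/5 − (-1)² = 209/5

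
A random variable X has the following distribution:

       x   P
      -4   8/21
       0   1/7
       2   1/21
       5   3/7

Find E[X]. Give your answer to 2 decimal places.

E[X] = (8/21)·(-4) + (1/7)·0 + (1/21)·2 + (3/7)·5
     = 5/7 ≈ 0.71

0.71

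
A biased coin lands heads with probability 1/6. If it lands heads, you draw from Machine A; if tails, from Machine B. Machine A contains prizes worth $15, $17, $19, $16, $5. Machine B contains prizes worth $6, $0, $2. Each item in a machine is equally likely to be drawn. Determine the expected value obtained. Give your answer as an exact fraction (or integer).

208/45 dollars

E[X | Machine A] = (15 + 17 + 19 + 16 + 5)/5 = 72/5
E[X | Machine B] = (6 + 0 + 2)/3 = 8/3
E[X] = (1/6)·72/5 + (5/6)·8/3 = 208/45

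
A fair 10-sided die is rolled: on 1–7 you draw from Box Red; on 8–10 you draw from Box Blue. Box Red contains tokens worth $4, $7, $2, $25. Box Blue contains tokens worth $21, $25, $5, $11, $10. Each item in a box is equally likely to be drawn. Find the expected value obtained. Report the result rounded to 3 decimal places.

$10.970

E[X | Box Red] = (4 + 7 + 2 + 25)/4 = 19/2
E[X | Box Blue] = (21 + 25 + 5 + 11 + 10)/5 = 72/5
E[X] = (7/10)·19/2 + (3/10)·72/5 = 1097/100 ≈ 10.970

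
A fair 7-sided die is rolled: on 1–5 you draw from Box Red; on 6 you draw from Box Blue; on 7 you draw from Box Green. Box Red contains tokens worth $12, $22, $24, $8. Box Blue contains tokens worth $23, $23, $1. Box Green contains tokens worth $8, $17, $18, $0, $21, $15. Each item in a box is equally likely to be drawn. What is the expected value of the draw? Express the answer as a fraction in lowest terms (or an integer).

E[X | Box Red] = (12 + 22 + 24 + 8)/4 = 33/2
E[X | Box Blue] = (23 + 23 + 1)/3 = 47/3
E[X | Box Green] = (8 + 17 + 18 + 0 + 21 + 15)/6 = 79/6
E[X] = (5/7)·33/2 + (1/7)·47/3 + (1/7)·79/6 = 334/21

334/21 dollars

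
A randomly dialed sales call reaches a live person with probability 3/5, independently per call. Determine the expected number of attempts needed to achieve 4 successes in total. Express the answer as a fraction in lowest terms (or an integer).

By linearity (sum of 4 independent geometric waits), E[trials] = 4/p = 4/(3/5) = 20/3.

20/3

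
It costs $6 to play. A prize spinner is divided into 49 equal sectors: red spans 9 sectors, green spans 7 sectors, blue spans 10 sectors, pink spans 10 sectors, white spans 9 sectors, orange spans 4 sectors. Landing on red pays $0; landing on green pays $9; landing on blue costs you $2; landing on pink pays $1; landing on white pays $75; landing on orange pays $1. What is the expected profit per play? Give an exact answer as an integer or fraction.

438/49 dollars

E[payout] = (9/49)·0 + (7/49)·9 + (10/49)·(-2) + (10/49)·1 + (9/49)·75 + (4/49)·1 = 732/49
Expected profit = 732/49 − 6 = 438/49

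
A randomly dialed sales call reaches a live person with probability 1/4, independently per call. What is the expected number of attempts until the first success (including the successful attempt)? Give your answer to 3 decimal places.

For a geometric distribution, E[trials] = 1/p = 1/(1/4) = 4.
≈ 4.000

4.000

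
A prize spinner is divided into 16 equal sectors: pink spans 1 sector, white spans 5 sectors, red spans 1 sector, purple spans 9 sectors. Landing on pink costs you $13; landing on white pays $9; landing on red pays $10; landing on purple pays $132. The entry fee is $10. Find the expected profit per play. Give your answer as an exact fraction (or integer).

E[payout] = (1/16)·(-13) + (5/16)·9 + (1/16)·10 + (9/16)·132 = 615/8
Expected profit = 615/8 − 10 = 535/8

535/8 dollars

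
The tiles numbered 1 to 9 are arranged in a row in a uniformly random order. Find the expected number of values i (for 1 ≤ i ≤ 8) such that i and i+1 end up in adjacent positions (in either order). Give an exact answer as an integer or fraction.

16/9

For each i ∈ {1,…,8}, let Xᵢ = 1 if i and i+1 are adjacent. P(Xᵢ=1) = 2·(9−1)!/9! = 2/9.
By linearity, E[ΣXᵢ] = (8)·(2/9) = 16/9.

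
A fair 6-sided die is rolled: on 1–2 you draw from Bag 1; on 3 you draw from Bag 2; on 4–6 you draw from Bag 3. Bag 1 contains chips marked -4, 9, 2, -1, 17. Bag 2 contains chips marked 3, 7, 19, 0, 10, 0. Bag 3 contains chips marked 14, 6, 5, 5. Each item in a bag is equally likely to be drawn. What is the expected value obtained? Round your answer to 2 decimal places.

E[X | Bag 1] = (-4 + 9 + 2 − 1 + 17)/5 = 23/5
E[X | Bag 2] = (3 + 7 + 19 + 0 + 10 + 0)/6 = 13/2
E[X | Bag 3] = (14 + 6 + 5 + 5)/4 = 15/2
E[X] = (1/3)·23/5 + (1/6)·13/2 + (1/2)·15/2 = 191/30 ≈ 6.37

6.37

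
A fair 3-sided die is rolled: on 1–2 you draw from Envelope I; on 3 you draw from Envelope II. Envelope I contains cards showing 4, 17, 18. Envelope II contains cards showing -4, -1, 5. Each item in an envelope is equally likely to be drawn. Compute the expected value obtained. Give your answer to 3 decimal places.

E[X | Envelope I] = (4 + 17 + 18)/3 = 13
E[X | Envelope II] = (-4 − 1 + 5)/3 = 0
E[X] = (2/3)·13 + (1/3)·0 = 26/3 ≈ 8.667

8.667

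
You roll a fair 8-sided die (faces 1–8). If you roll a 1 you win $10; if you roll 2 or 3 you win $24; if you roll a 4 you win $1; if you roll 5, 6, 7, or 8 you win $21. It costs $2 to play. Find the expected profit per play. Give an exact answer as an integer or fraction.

E[payout] = (1/8)·1 + (1/8)·10 + (1/2)·21 + (1/4)·24 = 143/8
Expected profit = 143/8 − 2 = 127/8

127/8 dollars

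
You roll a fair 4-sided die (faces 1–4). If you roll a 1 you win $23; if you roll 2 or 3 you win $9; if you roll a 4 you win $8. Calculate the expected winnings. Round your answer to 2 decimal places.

E[payout] = (1/4)·8 + (1/2)·9 + (1/4)·23 = 49/4
≈ $12.25

$12.25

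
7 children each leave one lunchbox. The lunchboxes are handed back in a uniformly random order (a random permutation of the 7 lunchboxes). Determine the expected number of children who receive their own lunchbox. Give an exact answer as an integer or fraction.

Let Xᵢ = 1 if person i gets their own lunchbox. For each i, P(Xᵢ=1) = 1/7.
By linearity of expectation, E[X₁+…+X_7] = 7·(1/7) = 1.

1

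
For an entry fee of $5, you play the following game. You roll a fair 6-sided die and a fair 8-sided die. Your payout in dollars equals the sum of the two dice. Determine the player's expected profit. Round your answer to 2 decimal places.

Distribution of the sum of the two dice: 2 w.p. 1/48, 3 w.p. 1/24, 4 w.p. 1/16, 5 w.p. 1/12, 6 w.p. 5/48, 7 w.p. 1/8, …
E[payout] = (1/48)·2 + (1/24)·3 + (1/16)·4 + (1/12)·5 + (5/48)·6 + (1/8)·7 + (1/8)·8 + (1/8)·9 + (5/48)·10 + (1/12)·11 + (1/16)·12 + (1/24)·13 + (1/48)·14 = 8
Expected profit = 8 − 5 = 3 ≈ $3.00

$3.00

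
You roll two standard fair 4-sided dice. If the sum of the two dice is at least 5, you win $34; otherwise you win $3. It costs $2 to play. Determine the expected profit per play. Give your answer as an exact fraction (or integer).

163/8 dollars

E[payout] = (3/8)·3 + (5/8)·34 = 179/8
Expected profit = 179/8 − 2 = 163/8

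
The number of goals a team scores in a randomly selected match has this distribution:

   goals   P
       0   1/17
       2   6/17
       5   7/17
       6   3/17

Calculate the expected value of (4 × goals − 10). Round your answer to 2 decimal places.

5.29

E[4x-10] = (1/17)·(-10) + (6/17)·(-2) + (7/17)·10 + (3/17)·14
     = 90/17 ≈ 5.29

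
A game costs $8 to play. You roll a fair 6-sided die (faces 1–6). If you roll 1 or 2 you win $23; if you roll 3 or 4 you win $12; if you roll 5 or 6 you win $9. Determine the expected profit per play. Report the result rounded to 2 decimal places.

E[payout] = (1/3)·9 + (1/3)·12 + (1/3)·23 = 44/3
Expected profit = 44/3 − 8 = 20/3 ≈ $6.67

$6.67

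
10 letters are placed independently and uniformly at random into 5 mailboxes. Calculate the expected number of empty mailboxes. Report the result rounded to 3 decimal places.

0.537

Let Xⱼ=1 if mailbox j is empty. P(Xⱼ=1) = ((5-1)/5)^10 = 1048576/9765625.
By linearity, E[#empty] = 5·1048576/9765625 = 1048576/1953125.
≈ 0.537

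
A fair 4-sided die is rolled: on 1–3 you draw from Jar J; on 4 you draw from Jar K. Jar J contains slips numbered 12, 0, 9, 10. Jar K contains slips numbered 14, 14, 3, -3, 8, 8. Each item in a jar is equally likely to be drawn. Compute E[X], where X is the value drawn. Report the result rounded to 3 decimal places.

E[X | Jar J] = (12 + 0 + 9 + 10)/4 = 31/4
E[X | Jar K] = (14 + 14 + 3 − 3 + 8 + 8)/6 = 22/3
E[X] = (3/4)·31/4 + (1/4)·22/3 = 367/48 ≈ 7.646

7.646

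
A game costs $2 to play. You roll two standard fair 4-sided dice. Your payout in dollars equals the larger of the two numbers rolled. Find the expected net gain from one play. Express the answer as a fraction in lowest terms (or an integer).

Distribution of the larger of the two numbers rolled: 1 w.p. 1/16, 2 w.p. 3/16, 3 w.p. 5/16, 4 w.p. 7/16
E[payout] = (1/16)·1 + (3/16)·2 + (5/16)·3 + (7/16)·4 = 25/8
Expected profit = 25/8 − 2 = 9/8

9/8 dollars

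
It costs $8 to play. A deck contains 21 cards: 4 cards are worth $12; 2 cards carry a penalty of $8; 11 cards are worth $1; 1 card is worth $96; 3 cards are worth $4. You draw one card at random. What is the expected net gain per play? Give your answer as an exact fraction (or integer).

-17/21 dollars

E[payout] = (4/21)·12 + (2/21)·(-8) + (11/21)·1 + (1/21)·96 + (3/21)·4 = 151/21
Expected profit = 151/21 − 8 = -17/21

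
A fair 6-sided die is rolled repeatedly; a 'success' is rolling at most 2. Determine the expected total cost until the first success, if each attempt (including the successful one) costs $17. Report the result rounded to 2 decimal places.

E[#attempts] = 1/p = 3; E[cost] = 17·3 = 51.
≈ 51.00

$51.00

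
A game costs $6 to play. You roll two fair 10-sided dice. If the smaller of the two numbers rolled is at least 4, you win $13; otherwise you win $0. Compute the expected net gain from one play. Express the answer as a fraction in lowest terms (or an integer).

37/100 dollars

E[payout] = (51/100)·0 + (49/100)·13 = 637/100
Expected profit = 637/100 − 6 = 37/100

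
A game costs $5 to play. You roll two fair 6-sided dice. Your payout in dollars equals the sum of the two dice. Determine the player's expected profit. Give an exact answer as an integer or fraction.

Distribution of the sum of the two dice: 2 w.p. 1/36, 3 w.p. 1/18, 4 w.p. 1/12, 5 w.p. 1/9, 6 w.p. 5/36, 7 w.p. 1/6, …
E[payout] = (1/36)·2 + (1/18)·3 + (1/12)·4 + (1/9)·5 + (5/36)·6 + (1/6)·7 + (5/36)·8 + (1/9)·9 + (1/12)·10 + (1/18)·11 + (1/36)·12 = 7
Expected profit = 7 − 5 = 2

$2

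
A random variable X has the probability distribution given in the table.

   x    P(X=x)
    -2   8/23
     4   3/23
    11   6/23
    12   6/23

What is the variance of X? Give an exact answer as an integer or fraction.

20454/529

E[X] = (8/23)·(-2) + (3/23)·4 + (6/23)·11 + (6/23)·12 = 134/23
E[X²] = (8/23)·4 + (3/23)·16 + (6/23)·121 + (6/23)·144 = 1670/23
Var(X) = 1670/23 − (134/23)² = 20454/529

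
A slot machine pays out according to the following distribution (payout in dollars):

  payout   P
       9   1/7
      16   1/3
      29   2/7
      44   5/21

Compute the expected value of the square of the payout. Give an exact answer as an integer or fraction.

5587/7

E[X²] = (1/7)·81 + (1/3)·256 + (2/7)·841 + (5/21)·1936
     = 5587/7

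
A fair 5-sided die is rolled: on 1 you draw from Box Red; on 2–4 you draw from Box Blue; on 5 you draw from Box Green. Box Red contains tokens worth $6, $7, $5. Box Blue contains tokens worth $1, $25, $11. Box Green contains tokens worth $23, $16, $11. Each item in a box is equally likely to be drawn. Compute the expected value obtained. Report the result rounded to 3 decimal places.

E[X | Box Red] = (6 + 7 + 5)/3 = 6
E[X | Box Blue] = (1 + 25 + 11)/3 = 37/3
E[X | Box Green] = (23 + 16 + 11)/3 = 50/3
E[X] = (1/5)·6 + (3/5)·37/3 + (1/5)·50/3 = 179/15 ≈ 11.933

$11.933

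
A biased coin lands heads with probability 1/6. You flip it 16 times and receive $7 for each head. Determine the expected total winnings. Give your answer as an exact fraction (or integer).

56/3 dollars

E[#heads] = 16·1/6 = 8/3 (linearity over flips).
E[winnings] = 7·8/3 = 56/3.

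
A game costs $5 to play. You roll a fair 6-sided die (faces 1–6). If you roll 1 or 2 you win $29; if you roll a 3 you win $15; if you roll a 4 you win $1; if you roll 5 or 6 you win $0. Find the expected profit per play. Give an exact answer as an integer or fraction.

22/3 dollars

E[payout] = (1/3)·0 + (1/6)·1 + (1/6)·15 + (1/3)·29 = 37/3
Expected profit = 37/3 − 5 = 22/3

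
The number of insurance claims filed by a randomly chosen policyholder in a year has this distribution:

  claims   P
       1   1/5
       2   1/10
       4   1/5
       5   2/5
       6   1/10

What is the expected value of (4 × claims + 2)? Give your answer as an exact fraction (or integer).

86/5

E[4x+2] = (1/5)·6 + (1/10)·10 + (1/5)·18 + (2/5)·22 + (1/10)·26
     = 86/5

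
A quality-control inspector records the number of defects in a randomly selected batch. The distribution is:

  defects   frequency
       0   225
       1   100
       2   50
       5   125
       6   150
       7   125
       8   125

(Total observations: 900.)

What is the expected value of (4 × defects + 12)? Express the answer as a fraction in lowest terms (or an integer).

Total = 900, so P(defects=0) = 225/900, etc.
E[4x+12] = (1/4)·12 + (1/9)·16 + (1/18)·20 + (5/36)·32 + (1/6)·36 + (5/36)·40 + (5/36)·44
     = 28

28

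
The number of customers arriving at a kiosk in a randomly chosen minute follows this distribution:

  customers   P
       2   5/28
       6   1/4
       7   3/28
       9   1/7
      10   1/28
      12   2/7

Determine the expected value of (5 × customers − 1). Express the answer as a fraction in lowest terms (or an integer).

E[5x-1] = (5/28)·9 + (1/4)·29 + (3/28)·34 + (1/7)·44 + (1/28)·49 + (2/7)·59
     = 1047/28

1047/28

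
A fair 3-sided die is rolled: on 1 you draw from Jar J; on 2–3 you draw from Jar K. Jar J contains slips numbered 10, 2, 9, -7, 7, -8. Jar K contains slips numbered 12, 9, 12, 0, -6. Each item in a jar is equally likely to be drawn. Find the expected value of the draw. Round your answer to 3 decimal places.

E[X | Jar J] = (10 + 2 + 9 − 7 + 7 − 8)/6 = 13/6
E[X | Jar K] = (12 + 9 + 12 + 0 − 6)/5 = 27/5
E[X] = (1/3)·13/6 + (2/3)·27/5 = 389/90 ≈ 4.322

4.322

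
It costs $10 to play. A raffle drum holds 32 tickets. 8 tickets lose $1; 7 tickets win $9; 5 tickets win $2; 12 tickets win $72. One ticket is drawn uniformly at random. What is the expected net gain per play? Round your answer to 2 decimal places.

$19.03

E[payout] = (8/32)·(-1) + (7/32)·9 + (5/32)·2 + (12/32)·72 = 929/32
Expected profit = 929/32 − 10 = 609/32 ≈ $19.03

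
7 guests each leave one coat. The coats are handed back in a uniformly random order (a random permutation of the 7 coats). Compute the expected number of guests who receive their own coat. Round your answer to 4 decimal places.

Let Xᵢ = 1 if person i gets their own coat. For each i, P(Xᵢ=1) = 1/7.
By linearity of expectation, E[X₁+…+X_7] = 7·(1/7) = 1.
≈ 1.0000

1.0000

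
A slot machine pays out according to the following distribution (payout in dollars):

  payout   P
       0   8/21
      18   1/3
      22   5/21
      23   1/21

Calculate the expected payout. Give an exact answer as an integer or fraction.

E[X] = (8/21)·0 + (1/3)·18 + (5/21)·22 + (1/21)·23
     = 37/3

37/3 dollars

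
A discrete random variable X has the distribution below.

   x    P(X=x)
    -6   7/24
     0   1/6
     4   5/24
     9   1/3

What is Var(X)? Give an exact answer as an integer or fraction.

5255/144

E[X] = (7/24)·(-6) + (1/6)·0 + (5/24)·4 + (1/3)·9 = 25/12
E[X²] = (7/24)·36 + (1/6)·0 + (5/24)·16 + (1/3)·81 = 245/6
Var(X) = 245/6 − (25/12)² = 5255/144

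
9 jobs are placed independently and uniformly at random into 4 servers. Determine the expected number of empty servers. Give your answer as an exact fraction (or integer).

Let Xⱼ=1 if server j is empty. P(Xⱼ=1) = ((4-1)/4)^9 = 19683/262144.
By linearity, E[#empty] = 4·19683/262144 = 19683/65536.

19683/65536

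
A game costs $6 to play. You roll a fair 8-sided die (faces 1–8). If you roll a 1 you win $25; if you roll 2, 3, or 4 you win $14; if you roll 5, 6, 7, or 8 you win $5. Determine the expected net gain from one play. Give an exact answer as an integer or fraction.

E[payout] = (1/2)·5 + (3/8)·14 + (1/8)·25 = 87/8
Expected profit = 87/8 − 6 = 39/8

39/8 dollars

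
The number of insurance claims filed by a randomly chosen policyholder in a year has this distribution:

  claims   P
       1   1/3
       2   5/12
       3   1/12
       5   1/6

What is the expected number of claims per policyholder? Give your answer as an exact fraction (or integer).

E[X] = (1/3)·1 + (5/12)·2 + (1/12)·3 + (1/6)·5
     = 9/4

9/4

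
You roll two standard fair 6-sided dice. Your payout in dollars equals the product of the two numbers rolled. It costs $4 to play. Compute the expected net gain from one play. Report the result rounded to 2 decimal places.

$8.25

Distribution of the product of the two numbers rolled: 1 w.p. 1/36, 2 w.p. 1/18, 3 w.p. 1/18, 4 w.p. 1/12, 5 w.p. 1/18, 6 w.p. 1/9, …
E[payout] = (1/36)·1 + (1/18)·2 + (1/18)·3 + (1/12)·4 + (1/18)·5 + (1/9)·6 + (1/18)·8 + (1/36)·9 + (1/18)·10 + (1/9)·12 + (1/18)·15 + (1/36)·16 + (1/18)·18 + (1/18)·20 + (1/18)·24 + (1/36)·25 + (1/18)·30 + (1/36)·36 = 49/4
Expected profit = 49/4 − 4 = 33/4 ≈ $8.25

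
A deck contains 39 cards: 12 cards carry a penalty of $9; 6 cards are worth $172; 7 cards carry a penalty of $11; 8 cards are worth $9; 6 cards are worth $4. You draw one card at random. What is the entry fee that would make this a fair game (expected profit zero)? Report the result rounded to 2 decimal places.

$24.18

E[payout] = (12/39)·(-9) + (6/39)·172 + (7/39)·(-11) + (8/39)·9 + (6/39)·4 = 943/39
Fair fee = E[payout] = 943/39 ≈ $24.18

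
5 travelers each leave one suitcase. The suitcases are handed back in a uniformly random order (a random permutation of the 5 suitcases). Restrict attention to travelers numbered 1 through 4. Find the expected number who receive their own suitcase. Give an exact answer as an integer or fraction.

Let Xᵢ = 1 if person i gets their own suitcase. For each i, P(Xᵢ=1) = 1/5.
By linearity of expectation, E[X₁+…+X_4] = 4·(1/5) = 4/5.

4/5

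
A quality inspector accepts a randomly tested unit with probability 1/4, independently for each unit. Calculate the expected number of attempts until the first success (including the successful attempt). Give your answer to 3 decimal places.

4.000

For a geometric distribution, E[trials] = 1/p = 1/(1/4) = 4.
≈ 4.000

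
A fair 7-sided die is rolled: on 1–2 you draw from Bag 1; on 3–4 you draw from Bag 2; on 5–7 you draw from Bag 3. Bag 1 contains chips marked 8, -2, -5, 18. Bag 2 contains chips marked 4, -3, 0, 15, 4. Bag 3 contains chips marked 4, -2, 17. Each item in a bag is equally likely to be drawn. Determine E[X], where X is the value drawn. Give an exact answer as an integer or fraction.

E[X | Bag 1] = (8 − 2 − 5 + 18)/4 = 19/4
E[X | Bag 2] = (4 − 3 + 0 + 15 + 4)/5 = 4
E[X | Bag 3] = (4 − 2 + 17)/3 = 19/3
E[X] = (2/7)·19/4 + (2/7)·4 + (3/7)·19/3 = 73/14

73/14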